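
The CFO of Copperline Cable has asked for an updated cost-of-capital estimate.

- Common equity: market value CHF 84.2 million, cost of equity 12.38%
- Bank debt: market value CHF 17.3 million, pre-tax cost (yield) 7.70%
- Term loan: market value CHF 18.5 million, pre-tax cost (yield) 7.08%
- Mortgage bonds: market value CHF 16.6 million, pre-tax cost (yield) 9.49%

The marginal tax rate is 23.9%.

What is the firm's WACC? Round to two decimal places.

9.98%

Total capital V = 84.2 + 17.3 + 18.5 + 16.6 = 136.6.
Equity: weight = 84.2/136.6 = 0.6164; cost = 12.38%.
Bank debt: weight = 17.3/136.6 = 0.1266; after-tax cost = 7.7% × (1 − 23.9%) = 5.8597%.
Term loan: weight = 18.5/136.6 = 0.1354; after-tax cost = 7.08% × (1 − 23.9%) = 5.3879%.
Mortgage bonds: weight = 16.6/136.6 = 0.1215; after-tax cost = 9.49% × (1 − 23.9%) = 7.2219%.
WACC = 0.6164 × 12.3800% + 0.1266 × 5.8597% + 0.1354 × 5.3879% + 0.1215 × 7.2219% = 9.9804%.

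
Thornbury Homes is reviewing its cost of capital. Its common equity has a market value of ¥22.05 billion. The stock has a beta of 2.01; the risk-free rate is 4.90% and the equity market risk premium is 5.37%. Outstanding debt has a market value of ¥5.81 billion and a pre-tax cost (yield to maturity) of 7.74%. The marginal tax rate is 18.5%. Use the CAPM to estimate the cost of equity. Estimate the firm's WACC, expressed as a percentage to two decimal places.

13.74%

Cost of equity via CAPM: Re = 4.9% + 2.01 × 5.37% = 15.6937%.
Total capital V = 22.05 + 5.81 = 27.86.
Equity: weight = 22.05/27.86 = 0.7915; cost = 15.6937%.
Debt: weight = 5.81/27.86 = 0.2085; after-tax cost = 7.74% × (1 − 18.5%) = 6.3081%.
WACC = 0.7915 × 15.6937% + 0.2085 × 6.3081% = 13.7364%.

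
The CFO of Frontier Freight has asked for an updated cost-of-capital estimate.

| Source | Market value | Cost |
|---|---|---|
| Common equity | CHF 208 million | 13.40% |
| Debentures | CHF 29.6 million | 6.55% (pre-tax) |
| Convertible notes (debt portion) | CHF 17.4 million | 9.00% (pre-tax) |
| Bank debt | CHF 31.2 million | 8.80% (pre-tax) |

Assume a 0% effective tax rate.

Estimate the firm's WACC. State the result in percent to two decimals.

11.92%

Total capital V = 208 + 29.6 + 17.4 + 31.2 = 286.2.
Equity: weight = 208/286.2 = 0.7268; cost = 13.4%.
Debentures: weight = 29.6/286.2 = 0.1034; after-tax cost = 6.55% × (1 − 0%) = 6.5500%.
Convertible notes (debt portion): weight = 17.4/286.2 = 0.0608; after-tax cost = 9% × (1 − 0%) = 9.0000%.
Bank debt: weight = 31.2/286.2 = 0.1090; after-tax cost = 8.8% × (1 − 0%) = 8.8000%.
WACC = 0.7268 × 13.4000% + 0.1034 × 6.5500% + 0.0608 × 9.0000% + 0.1090 × 8.8000% = 11.9226%.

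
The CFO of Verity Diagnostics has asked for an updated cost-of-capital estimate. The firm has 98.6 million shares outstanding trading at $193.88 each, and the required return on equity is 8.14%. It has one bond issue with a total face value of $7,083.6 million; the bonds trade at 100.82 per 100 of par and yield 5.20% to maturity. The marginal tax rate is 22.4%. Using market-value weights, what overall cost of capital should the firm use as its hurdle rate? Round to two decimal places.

7.02%

Market value of equity E = 193.88 × 98.6m = 19116.568m. Market value of debt D = 7083.6m × 100.82/100 = 7141.68552m.
Total capital V = 19116.568 + 7141.68552 = 26258.25352.
Equity: weight = 19116.568/26258.25352 = 0.7280; cost = 8.14%.
Bonds outstanding: weight = 7141.68552/26258.25352 = 0.2720; after-tax cost = 5.2% × (1 − 22.4%) = 4.0352%.
WACC = 0.7280 × 8.1400% + 0.2720 × 4.0352% = 7.0236%.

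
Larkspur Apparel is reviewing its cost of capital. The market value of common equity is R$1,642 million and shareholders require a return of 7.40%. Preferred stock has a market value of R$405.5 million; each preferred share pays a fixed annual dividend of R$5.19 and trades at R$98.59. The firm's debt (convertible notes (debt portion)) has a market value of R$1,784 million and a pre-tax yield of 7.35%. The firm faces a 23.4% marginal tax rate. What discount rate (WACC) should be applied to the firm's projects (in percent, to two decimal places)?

6.35%

Cost of preferred: Rp = 5.19 / 98.59 = 5.2642%.
Total capital V = 1642 + 405.5 + 1784 = 3831.5.
Equity: weight = 1642/3831.5 = 0.4286; cost = 7.4%.
Preferred: weight = 405.5/3831.5 = 0.1058; cost = 5.2642%.
Convertible notes (debt portion): weight = 1784/3831.5 = 0.4656; after-tax cost = 7.35% × (1 − 23.4%) = 5.6301%.
WACC = 0.4286 × 7.4000% + 0.1058 × 5.2642% + 0.4656 × 5.6301% = 6.3499%.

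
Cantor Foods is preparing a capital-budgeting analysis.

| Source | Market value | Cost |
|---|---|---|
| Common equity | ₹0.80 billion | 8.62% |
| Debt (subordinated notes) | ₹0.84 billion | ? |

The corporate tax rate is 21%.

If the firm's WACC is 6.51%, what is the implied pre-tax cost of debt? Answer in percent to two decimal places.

5.70%

Total capital V = 0.8 + 0.84 = 1.64.
Equity weight = 0.8/1.64 = 0.4878.
Subordinated notes weight = 0.84/1.64 = 0.5122.
Equity contribution = 0.4878 × 8.62% = 4.2049%.
Remaining for debt = 6.51% − 4.2049% = 2.3051%.
Rd × (1 − 21%) × 0.5122 = 2.3051%  ⇒  Rd = 5.6968%.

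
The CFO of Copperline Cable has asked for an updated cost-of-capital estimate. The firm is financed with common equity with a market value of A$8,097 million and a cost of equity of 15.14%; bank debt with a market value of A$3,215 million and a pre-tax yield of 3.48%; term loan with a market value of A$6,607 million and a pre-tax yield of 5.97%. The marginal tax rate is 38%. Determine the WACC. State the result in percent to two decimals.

Total capital V = 8097 + 3215 + 6607 = 17919.
Equity: weight = 8097/17919 = 0.4519; cost = 15.14%.
Bank debt: weight = 3215/17919 = 0.1794; after-tax cost = 3.48% × (1 − 38%) = 2.1576%.
Term loan: weight = 6607/17919 = 0.3687; after-tax cost = 5.97% × (1 − 38%) = 3.7014%.
WACC = 0.4519 × 15.1400% + 0.1794 × 2.1576% + 0.3687 × 3.7014% = 8.5931%.

8.59%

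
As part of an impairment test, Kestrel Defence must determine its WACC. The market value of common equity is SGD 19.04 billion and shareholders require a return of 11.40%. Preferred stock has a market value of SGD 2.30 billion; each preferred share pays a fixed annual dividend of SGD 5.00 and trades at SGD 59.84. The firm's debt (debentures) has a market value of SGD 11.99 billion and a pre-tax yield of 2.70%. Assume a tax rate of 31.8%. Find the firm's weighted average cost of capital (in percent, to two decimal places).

Cost of preferred: Rp = 5.0 / 59.84 = 8.3556%.
Total capital V = 19.04 + 2.3 + 11.99 = 33.33.
Equity: weight = 19.04/33.33 = 0.5713; cost = 11.4%.
Preferred: weight = 2.3/33.33 = 0.0690; cost = 8.3556%.
Debentures: weight = 11.99/33.33 = 0.3597; after-tax cost = 2.7% × (1 − 31.8%) = 1.8414%.
WACC = 0.5713 × 11.4000% + 0.0690 × 8.3556% + 0.3597 × 1.8414% = 7.7513%.

7.75%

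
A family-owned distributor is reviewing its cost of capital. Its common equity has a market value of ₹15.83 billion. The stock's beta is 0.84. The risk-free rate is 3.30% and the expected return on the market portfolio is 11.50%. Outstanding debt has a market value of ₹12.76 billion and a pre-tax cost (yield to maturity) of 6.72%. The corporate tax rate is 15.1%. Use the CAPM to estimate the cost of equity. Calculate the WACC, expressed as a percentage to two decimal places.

8.19%

Market risk premium = 11.5% − 3.3% = 8.2%.
Cost of equity via CAPM: Re = 3.3% + 0.84 × 8.2% = 10.1880%.
Total capital V = 15.83 + 12.76 = 28.59.
Equity: weight = 15.83/28.59 = 0.5537; cost = 10.188%.
Debt: weight = 12.76/28.59 = 0.4463; after-tax cost = 6.72% × (1 − 15.1%) = 5.7053%.
WACC = 0.5537 × 10.1880% + 0.4463 × 5.7053% = 8.1873%.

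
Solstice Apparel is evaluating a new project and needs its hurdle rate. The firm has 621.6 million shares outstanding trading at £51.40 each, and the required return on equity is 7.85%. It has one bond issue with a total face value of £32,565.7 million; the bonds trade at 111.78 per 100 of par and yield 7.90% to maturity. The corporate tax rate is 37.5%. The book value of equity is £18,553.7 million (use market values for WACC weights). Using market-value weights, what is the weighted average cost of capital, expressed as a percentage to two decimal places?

6.30%

Market value of equity E = 51.4 × 621.6m = 31950.24m. Market value of debt D = 32565.7m × 111.78/100 = 36401.93946m.
Total capital V = 31950.24 + 36401.93946 = 68352.17946.
Equity: weight = 31950.24/68352.17946 = 0.4674; cost = 7.85%.
Bonds outstanding: weight = 36401.93946/68352.17946 = 0.5326; after-tax cost = 7.9% × (1 − 37.5%) = 4.9375%.
WACC = 0.4674 × 7.8500% + 0.5326 × 4.9375% = 6.2989%.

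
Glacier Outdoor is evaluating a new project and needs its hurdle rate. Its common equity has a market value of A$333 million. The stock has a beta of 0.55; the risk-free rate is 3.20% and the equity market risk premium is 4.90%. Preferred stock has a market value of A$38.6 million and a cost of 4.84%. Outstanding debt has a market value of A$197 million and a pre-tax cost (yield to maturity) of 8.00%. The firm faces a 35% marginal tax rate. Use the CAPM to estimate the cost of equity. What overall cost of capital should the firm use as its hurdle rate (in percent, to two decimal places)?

5.58%

Cost of equity via CAPM: Re = 3.2% + 0.55 × 4.9% = 5.8950%.
Total capital V = 333 + 38.6 + 197 = 568.6.
Equity: weight = 333/568.6 = 0.5856; cost = 5.895%.
Preferred: weight = 38.6/568.6 = 0.0679; cost = 4.84%.
Debt: weight = 197/568.6 = 0.3465; after-tax cost = 8% × (1 − 35%) = 5.2000%.
WACC = 0.5856 × 5.8950% + 0.0679 × 4.8400% + 0.3465 × 5.2000% = 5.5826%.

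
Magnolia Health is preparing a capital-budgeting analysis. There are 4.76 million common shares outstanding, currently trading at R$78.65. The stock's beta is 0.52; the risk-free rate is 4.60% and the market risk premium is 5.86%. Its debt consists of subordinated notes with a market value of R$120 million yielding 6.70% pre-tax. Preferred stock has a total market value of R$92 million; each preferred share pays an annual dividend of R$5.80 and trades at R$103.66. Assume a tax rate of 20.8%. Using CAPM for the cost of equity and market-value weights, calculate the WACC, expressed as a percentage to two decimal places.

Cost of equity via CAPM: Re = 4.6% + 0.52 × 5.86% = 7.6472%.
Cost of preferred: Rp = 5.8 / 103.66 = 5.5952%.
Market value of equity E = 78.65 × 4.76m = 374.374m.
Total capital V = 374.374 + 92 + 120 = 586.374.
Equity: weight = 374.374/586.374 = 0.6385; cost = 7.6472%.
Preferred: weight = 92/586.374 = 0.1569; cost = 5.5952%.
Subordinated notes: weight = 120/586.374 = 0.2046; after-tax cost = 6.7% × (1 − 20.8%) = 5.3064%.
WACC = 0.6385 × 7.6472% + 0.1569 × 5.5952% + 0.2046 × 5.3064% = 6.8462%.

6.85%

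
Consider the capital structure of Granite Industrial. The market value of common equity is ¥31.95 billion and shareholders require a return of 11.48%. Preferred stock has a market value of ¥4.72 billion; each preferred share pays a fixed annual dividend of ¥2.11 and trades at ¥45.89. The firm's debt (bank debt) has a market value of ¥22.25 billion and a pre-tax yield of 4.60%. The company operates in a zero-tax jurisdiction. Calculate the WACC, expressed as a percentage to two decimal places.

Cost of preferred: Rp = 2.11 / 45.89 = 4.5980%.
Total capital V = 31.95 + 4.72 + 22.25 = 58.92.
Equity: weight = 31.95/58.92 = 0.5423; cost = 11.48%.
Preferred: weight = 4.72/58.92 = 0.0801; cost = 4.598%.
Bank debt: weight = 22.25/58.92 = 0.3776; after-tax cost = 4.6% × (1 − 0%) = 4.6000%.
WACC = 0.5423 × 11.4800% + 0.0801 × 4.5980% + 0.3776 × 4.6000% = 8.3306%.

8.33%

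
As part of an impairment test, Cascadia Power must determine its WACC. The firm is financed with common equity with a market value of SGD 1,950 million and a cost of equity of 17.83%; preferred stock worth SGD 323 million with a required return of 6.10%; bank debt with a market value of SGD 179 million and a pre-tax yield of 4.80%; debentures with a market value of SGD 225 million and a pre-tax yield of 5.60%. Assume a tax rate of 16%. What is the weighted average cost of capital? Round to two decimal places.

Total capital V = 1950 + 323 + 179 + 225 = 2677.
Equity: weight = 1950/2677 = 0.7284; cost = 17.83%.
Preferred: weight = 323/2677 = 0.1207; cost = 6.1%.
Bank debt: weight = 179/2677 = 0.0669; after-tax cost = 4.8% × (1 − 16%) = 4.0320%.
Debentures: weight = 225/2677 = 0.0840; after-tax cost = 5.6% × (1 − 16%) = 4.7040%.
WACC = 0.7284 × 17.8300% + 0.1207 × 6.1000% + 0.0669 × 4.0320% + 0.0840 × 4.7040% = 14.3888%.

14.39%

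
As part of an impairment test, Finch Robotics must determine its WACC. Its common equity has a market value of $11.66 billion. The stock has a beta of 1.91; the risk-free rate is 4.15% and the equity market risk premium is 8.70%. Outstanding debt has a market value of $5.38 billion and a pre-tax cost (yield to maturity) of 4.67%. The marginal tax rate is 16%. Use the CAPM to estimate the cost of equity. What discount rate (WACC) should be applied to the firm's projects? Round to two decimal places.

15.45%

Cost of equity via CAPM: Re = 4.15% + 1.91 × 8.7% = 20.7670%.
Total capital V = 11.66 + 5.38 = 17.04.
Equity: weight = 11.66/17.04 = 0.6843; cost = 20.767%.
Debt: weight = 5.38/17.04 = 0.3157; after-tax cost = 4.67% × (1 − 16%) = 3.9228%.
WACC = 0.6843 × 20.7670% + 0.3157 × 3.9228% = 15.4488%.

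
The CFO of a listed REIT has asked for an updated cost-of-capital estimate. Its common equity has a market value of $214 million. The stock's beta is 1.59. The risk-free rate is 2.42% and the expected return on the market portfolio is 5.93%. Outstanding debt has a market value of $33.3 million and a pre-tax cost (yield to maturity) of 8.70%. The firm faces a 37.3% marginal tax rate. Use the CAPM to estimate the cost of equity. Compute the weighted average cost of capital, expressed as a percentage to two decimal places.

7.66%

Market risk premium = 5.93% − 2.42% = 3.51%.
Cost of equity via CAPM: Re = 2.42% + 1.59 × 3.51% = 8.0009%.
Total capital V = 214 + 33.3 = 247.3.
Equity: weight = 214/247.3 = 0.8653; cost = 8.0009%.
Debt: weight = 33.3/247.3 = 0.1347; after-tax cost = 8.7% × (1 − 37.3%) = 5.4549%.
WACC = 0.8653 × 8.0009% + 0.1347 × 5.4549% = 7.6581%.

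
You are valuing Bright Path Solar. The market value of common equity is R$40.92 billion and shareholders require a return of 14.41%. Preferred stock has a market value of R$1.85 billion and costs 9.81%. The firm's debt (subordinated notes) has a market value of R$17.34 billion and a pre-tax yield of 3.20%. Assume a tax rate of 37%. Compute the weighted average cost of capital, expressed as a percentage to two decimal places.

Total capital V = 40.92 + 1.85 + 17.34 = 60.11.
Equity: weight = 40.92/60.11 = 0.6808; cost = 14.41%.
Preferred: weight = 1.85/60.11 = 0.0308; cost = 9.81%.
Subordinated notes: weight = 17.34/60.11 = 0.2885; after-tax cost = 3.2% × (1 − 37%) = 2.0160%.
WACC = 0.6808 × 14.4100% + 0.0308 × 9.8100% + 0.2885 × 2.0160% = 10.6931%.

10.69%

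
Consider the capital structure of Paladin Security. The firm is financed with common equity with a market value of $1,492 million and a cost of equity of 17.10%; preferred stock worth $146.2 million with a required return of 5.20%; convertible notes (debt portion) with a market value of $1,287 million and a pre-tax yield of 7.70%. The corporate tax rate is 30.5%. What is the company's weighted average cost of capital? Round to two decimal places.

Total capital V = 1492 + 146.2 + 1287 = 2925.2.
Equity: weight = 1492/2925.2 = 0.5101; cost = 17.1%.
Preferred: weight = 146.2/2925.2 = 0.0500; cost = 5.2%.
Convertible notes (debt portion): weight = 1287/2925.2 = 0.4400; after-tax cost = 7.7% × (1 − 30.5%) = 5.3515%.
WACC = 0.5101 × 17.1000% + 0.0500 × 5.2000% + 0.4400 × 5.3515% = 11.3363%.

11.34%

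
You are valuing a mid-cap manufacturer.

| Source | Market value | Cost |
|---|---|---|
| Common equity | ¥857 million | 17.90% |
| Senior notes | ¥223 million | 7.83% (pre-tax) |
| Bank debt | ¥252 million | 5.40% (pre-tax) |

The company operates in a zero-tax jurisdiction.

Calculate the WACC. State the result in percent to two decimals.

13.85%

Total capital V = 857 + 223 + 252 = 1332.
Equity: weight = 857/1332 = 0.6434; cost = 17.9%.
Senior notes: weight = 223/1332 = 0.1674; after-tax cost = 7.83% × (1 − 0%) = 7.8300%.
Bank debt: weight = 252/1332 = 0.1892; after-tax cost = 5.4% × (1 − 0%) = 5.4000%.
WACC = 0.6434 × 17.9000% + 0.1674 × 7.8300% + 0.1892 × 5.4000% = 13.8492%.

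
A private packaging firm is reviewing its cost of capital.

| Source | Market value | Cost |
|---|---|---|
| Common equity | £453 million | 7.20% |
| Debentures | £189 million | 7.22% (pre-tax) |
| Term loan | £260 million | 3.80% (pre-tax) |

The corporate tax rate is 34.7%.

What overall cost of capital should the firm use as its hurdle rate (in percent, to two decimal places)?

5.32%

Total capital V = 453 + 189 + 260 = 902.
Equity: weight = 453/902 = 0.5022; cost = 7.2%.
Debentures: weight = 189/902 = 0.2095; after-tax cost = 7.22% × (1 − 34.7%) = 4.7147%.
Term loan: weight = 260/902 = 0.2882; after-tax cost = 3.8% × (1 − 34.7%) = 2.4814%.
WACC = 0.5022 × 7.2000% + 0.2095 × 4.7147% + 0.2882 × 2.4814% = 5.3191%.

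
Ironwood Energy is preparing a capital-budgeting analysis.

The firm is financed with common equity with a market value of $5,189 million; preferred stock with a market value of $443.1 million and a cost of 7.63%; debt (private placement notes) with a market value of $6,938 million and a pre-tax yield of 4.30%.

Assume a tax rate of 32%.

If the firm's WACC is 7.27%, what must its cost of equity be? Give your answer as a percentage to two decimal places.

13.05%

Total capital V = 5189 + 443.1 + 6938 = 12570.1.
Equity weight = 5189/12570.1 = 0.4128.
Preferred weight = 443.1/12570.1 = 0.0353.
Private placement notes weight = 6938/12570.1 = 0.5519.
Debt contribution = 0.5519 × 4.3% × (1 − 32%) = 1.6139%.
Preferred contribution = 0.0353 × 7.63% = 0.2690%.
Required equity contribution = 7.27% − 1.8828% = 5.3872%.
Re = 5.3872% / 0.4128 = 13.0501%.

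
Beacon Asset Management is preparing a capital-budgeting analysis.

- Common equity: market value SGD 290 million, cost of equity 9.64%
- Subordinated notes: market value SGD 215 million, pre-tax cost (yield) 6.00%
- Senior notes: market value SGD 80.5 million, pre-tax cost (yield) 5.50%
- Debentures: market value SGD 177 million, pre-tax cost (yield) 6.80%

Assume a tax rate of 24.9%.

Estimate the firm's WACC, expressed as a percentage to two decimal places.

Total capital V = 290 + 215 + 80.5 + 177 = 762.5.
Equity: weight = 290/762.5 = 0.3803; cost = 9.64%.
Subordinated notes: weight = 215/762.5 = 0.2820; after-tax cost = 6% × (1 − 24.9%) = 4.5060%.
Senior notes: weight = 80.5/762.5 = 0.1056; after-tax cost = 5.5% × (1 − 24.9%) = 4.1305%.
Debentures: weight = 177/762.5 = 0.2321; after-tax cost = 6.8% × (1 − 24.9%) = 5.1068%.
WACC = 0.3803 × 9.6400% + 0.2820 × 4.5060% + 0.1056 × 4.1305% + 0.2321 × 5.1068% = 6.5584%.

6.56%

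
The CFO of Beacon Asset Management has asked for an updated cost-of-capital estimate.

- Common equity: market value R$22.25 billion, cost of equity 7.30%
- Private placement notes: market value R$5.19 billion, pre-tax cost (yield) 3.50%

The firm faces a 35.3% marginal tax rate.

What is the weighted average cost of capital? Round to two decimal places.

6.35%

Total capital V = 22.25 + 5.19 = 27.44.
Equity: weight = 22.25/27.44 = 0.8109; cost = 7.3%.
Private placement notes: weight = 5.19/27.44 = 0.1891; after-tax cost = 3.5% × (1 − 35.3%) = 2.2645%.
WACC = 0.8109 × 7.3000% + 0.1891 × 2.2645% = 6.3476%.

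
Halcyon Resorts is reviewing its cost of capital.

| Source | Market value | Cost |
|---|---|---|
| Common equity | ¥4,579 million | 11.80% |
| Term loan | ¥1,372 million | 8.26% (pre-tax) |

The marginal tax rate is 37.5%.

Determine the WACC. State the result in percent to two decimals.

Total capital V = 4579 + 1372 = 5951.
Equity: weight = 4579/5951 = 0.7695; cost = 11.8%.
Term loan: weight = 1372/5951 = 0.2305; after-tax cost = 8.26% × (1 − 37.5%) = 5.1625%.
WACC = 0.7695 × 11.8000% + 0.2305 × 5.1625% = 10.2697%.

10.27%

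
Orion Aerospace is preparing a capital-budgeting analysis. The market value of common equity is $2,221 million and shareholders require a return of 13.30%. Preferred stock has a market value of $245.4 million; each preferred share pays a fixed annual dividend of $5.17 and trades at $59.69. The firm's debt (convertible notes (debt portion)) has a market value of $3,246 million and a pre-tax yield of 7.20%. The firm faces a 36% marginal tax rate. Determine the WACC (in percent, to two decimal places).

8.16%

Cost of preferred: Rp = 5.17 / 59.69 = 8.6614%.
Total capital V = 2221 + 245.4 + 3246 = 5712.4.
Equity: weight = 2221/5712.4 = 0.3888; cost = 13.3%.
Preferred: weight = 245.4/5712.4 = 0.0430; cost = 8.6614%.
Convertible notes (debt portion): weight = 3246/5712.4 = 0.5682; after-tax cost = 7.2% × (1 − 36%) = 4.6080%.
WACC = 0.3888 × 13.3000% + 0.0430 × 8.6614% + 0.5682 × 4.6080% = 8.1616%.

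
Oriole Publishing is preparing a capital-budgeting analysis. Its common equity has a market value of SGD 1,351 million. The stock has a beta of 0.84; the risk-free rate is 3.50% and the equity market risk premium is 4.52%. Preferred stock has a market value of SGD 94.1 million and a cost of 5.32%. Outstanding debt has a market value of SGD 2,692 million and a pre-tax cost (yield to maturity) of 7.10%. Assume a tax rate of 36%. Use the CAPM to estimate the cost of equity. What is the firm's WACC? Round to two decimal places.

5.46%

Cost of equity via CAPM: Re = 3.5% + 0.84 × 4.52% = 7.2968%.
Total capital V = 1351 + 94.1 + 2692 = 4137.1.
Equity: weight = 1351/4137.1 = 0.3266; cost = 7.2968%.
Preferred: weight = 94.1/4137.1 = 0.0227; cost = 5.32%.
Debt: weight = 2692/4137.1 = 0.6507; after-tax cost = 7.1% × (1 − 36%) = 4.5440%.
WACC = 0.3266 × 7.2968% + 0.0227 × 5.3200% + 0.6507 × 4.5440% = 5.4606%.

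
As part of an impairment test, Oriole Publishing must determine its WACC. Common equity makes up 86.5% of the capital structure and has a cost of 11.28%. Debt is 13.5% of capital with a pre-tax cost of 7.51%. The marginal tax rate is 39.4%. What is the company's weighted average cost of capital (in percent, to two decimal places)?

After-tax cost of debt = 7.51% × (1 − 39.4%) = 4.5511%.
WACC = 0.865 × 11.2800% + 0.135 × 4.5511% = 10.3716%.

10.37%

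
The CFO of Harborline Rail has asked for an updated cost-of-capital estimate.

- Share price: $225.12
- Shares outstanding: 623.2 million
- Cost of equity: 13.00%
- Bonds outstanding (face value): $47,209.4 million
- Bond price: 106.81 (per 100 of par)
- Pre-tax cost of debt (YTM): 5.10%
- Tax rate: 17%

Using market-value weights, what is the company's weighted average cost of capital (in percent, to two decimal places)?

Market value of equity E = 225.12 × 623.2m = 140294.784m. Market value of debt D = 47209.4m × 106.81/100 = 50424.36014m.
Total capital V = 140294.784 + 50424.36014 = 190719.14414.
Equity: weight = 140294.784/190719.14414 = 0.7356; cost = 13%.
Bonds outstanding: weight = 50424.36014/190719.14414 = 0.2644; after-tax cost = 5.1% × (1 − 17%) = 4.2330%.
WACC = 0.7356 × 13.0000% + 0.2644 × 4.2330% = 10.6821%.

10.68%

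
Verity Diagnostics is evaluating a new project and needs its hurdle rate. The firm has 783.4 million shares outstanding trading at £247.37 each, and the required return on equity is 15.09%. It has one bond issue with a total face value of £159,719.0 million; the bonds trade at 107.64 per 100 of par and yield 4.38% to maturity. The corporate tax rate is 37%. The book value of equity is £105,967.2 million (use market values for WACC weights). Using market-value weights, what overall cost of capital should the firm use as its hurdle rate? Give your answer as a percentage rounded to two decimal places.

9.29%

Market value of equity E = 247.37 × 783.4m = 193789.658m. Market value of debt D = 159719m × 107.64/100 = 171921.5316m.
Total capital V = 193789.658 + 171921.5316 = 365711.1896.
Equity: weight = 193789.658/365711.1896 = 0.5299; cost = 15.09%.
Bonds outstanding: weight = 171921.5316/365711.1896 = 0.4701; after-tax cost = 4.38% × (1 − 37%) = 2.7594%.
WACC = 0.5299 × 15.0900% + 0.4701 × 2.7594% = 9.2934%.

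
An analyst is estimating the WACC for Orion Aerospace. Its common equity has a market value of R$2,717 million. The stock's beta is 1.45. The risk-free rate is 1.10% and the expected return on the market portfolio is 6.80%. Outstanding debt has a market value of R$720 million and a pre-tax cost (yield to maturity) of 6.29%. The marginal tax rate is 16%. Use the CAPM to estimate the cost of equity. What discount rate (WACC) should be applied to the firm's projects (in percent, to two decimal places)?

Market risk premium = 6.8% − 1.1% = 5.7%.
Cost of equity via CAPM: Re = 1.1% + 1.45 × 5.7% = 9.3650%.
Total capital V = 2717 + 720 = 3437.
Equity: weight = 2717/3437 = 0.7905; cost = 9.365%.
Debt: weight = 720/3437 = 0.2095; after-tax cost = 6.29% × (1 − 16%) = 5.2836%.
WACC = 0.7905 × 9.3650% + 0.2095 × 5.2836% = 8.5100%.

8.51%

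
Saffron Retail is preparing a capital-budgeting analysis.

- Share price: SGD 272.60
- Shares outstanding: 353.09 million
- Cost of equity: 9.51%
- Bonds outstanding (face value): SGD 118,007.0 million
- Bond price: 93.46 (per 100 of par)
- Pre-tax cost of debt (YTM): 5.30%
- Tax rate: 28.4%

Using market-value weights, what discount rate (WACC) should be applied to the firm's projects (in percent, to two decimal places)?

Market value of equity E = 272.6 × 353.09m = 96252.334m. Market value of debt D = 118007m × 93.46/100 = 110289.3422m.
Total capital V = 96252.334 + 110289.3422 = 206541.6762.
Equity: weight = 96252.334/206541.6762 = 0.4660; cost = 9.51%.
Bonds outstanding: weight = 110289.3422/206541.6762 = 0.5340; after-tax cost = 5.3% × (1 − 28.4%) = 3.7948%.
WACC = 0.4660 × 9.5100% + 0.5340 × 3.7948% = 6.4582%.

6.46%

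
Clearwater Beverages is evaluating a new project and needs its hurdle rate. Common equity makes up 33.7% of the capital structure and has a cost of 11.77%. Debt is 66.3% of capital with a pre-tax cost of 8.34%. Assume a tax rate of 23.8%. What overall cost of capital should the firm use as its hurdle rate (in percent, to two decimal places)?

8.18%

After-tax cost of debt = 8.34% × (1 − 23.8%) = 6.3551%.
WACC = 0.337 × 11.7700% + 0.663 × 6.3551% = 8.1799%.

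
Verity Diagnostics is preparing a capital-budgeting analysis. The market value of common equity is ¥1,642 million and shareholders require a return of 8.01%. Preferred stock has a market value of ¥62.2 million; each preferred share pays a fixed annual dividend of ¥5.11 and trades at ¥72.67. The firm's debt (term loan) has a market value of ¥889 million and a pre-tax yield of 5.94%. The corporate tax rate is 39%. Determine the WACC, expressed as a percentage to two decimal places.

6.48%

Cost of preferred: Rp = 5.11 / 72.67 = 7.0318%.
Total capital V = 1642 + 62.2 + 889 = 2593.2.
Equity: weight = 1642/2593.2 = 0.6332; cost = 8.01%.
Preferred: weight = 62.2/2593.2 = 0.0240; cost = 7.0318%.
Term loan: weight = 889/2593.2 = 0.3428; after-tax cost = 5.94% × (1 − 39%) = 3.6234%.
WACC = 0.6332 × 8.0100% + 0.0240 × 7.0318% + 0.3428 × 3.6234% = 6.4827%.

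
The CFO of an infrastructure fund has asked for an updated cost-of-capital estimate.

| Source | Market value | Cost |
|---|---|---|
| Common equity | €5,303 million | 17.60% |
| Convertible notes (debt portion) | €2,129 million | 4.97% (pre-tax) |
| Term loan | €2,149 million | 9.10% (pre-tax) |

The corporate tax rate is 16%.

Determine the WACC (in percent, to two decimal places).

12.38%

Total capital V = 5303 + 2129 + 2149 = 9581.
Equity: weight = 5303/9581 = 0.5535; cost = 17.6%.
Convertible notes (debt portion): weight = 2129/9581 = 0.2222; after-tax cost = 4.97% × (1 − 16%) = 4.1748%.
Term loan: weight = 2149/9581 = 0.2243; after-tax cost = 9.1% × (1 − 16%) = 7.6440%.
WACC = 0.5535 × 17.6000% + 0.2222 × 4.1748% + 0.2243 × 7.6440% = 12.3837%.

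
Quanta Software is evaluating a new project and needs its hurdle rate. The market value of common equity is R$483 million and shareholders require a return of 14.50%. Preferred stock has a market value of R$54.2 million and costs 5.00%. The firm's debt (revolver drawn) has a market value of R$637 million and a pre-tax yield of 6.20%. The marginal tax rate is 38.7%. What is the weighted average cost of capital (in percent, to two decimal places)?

8.26%

Total capital V = 483 + 54.2 + 637 = 1174.2.
Equity: weight = 483/1174.2 = 0.4113; cost = 14.5%.
Preferred: weight = 54.2/1174.2 = 0.0462; cost = 5%.
Revolver drawn: weight = 637/1174.2 = 0.5425; after-tax cost = 6.2% × (1 − 38.7%) = 3.8006%.
WACC = 0.4113 × 14.5000% + 0.0462 × 5.0000% + 0.5425 × 3.8006% = 8.2571%.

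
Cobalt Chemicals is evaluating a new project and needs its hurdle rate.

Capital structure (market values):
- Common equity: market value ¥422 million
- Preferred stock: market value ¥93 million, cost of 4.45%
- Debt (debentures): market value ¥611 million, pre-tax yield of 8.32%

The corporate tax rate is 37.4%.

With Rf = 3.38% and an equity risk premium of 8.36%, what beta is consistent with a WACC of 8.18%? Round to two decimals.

Total capital V = 422 + 93 + 611 = 1126.
Equity weight = 422/1126 = 0.3748.
Preferred weight = 93/1126 = 0.0826.
Debentures weight = 611/1126 = 0.5426.
Debt contribution = 0.5426 × 8.32% × (1 − 37.4%) = 2.8262%.
Preferred contribution = 0.0826 × 4.45% = 0.3675%.
Required equity contribution = 8.18% − 3.1937% = 4.9863%  ⇒  Re = 13.3046%.
CAPM: 13.3046% = 3.38% + β × 8.36%  ⇒  β = 1.1872.

1.19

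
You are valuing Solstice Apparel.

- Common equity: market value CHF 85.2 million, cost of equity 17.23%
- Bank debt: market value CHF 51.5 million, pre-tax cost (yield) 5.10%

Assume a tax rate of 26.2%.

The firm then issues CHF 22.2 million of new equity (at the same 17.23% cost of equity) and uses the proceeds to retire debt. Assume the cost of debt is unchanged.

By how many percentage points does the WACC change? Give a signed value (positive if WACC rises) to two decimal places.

Current WACC:
Total capital V = 85.2 + 51.5 = 136.7.
Equity: weight = 85.2/136.7 = 0.6233; cost = 17.23%.
Bank debt: weight = 51.5/136.7 = 0.3767; after-tax cost = 5.1% × (1 − 26.2%) = 3.7638%.
WACC = 0.6233 × 17.2300% + 0.3767 × 3.7638% = 12.1568%.
After the change:
Total capital V = 107.4 + 29.3 = 136.7.
Equity: weight = 107.4/136.7 = 0.7857; cost = 17.23%.
Bank debt: weight = 29.3/136.7 = 0.2143; after-tax cost = 5.1% × (1 − 26.2%) = 3.7638%.
WACC = 0.7857 × 17.2300% + 0.2143 × 3.7638% = 14.3437%.
Change in WACC = 14.3437% − 12.1568% = 2.1869 pp.

+2.19 pp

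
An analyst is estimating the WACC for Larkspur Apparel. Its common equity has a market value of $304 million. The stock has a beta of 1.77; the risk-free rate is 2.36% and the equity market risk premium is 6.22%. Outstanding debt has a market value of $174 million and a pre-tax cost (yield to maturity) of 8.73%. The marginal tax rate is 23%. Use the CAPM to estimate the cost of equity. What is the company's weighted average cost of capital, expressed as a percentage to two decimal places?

Cost of equity via CAPM: Re = 2.36% + 1.77 × 6.22% = 13.3694%.
Total capital V = 304 + 174 = 478.
Equity: weight = 304/478 = 0.6360; cost = 13.3694%.
Debt: weight = 174/478 = 0.3640; after-tax cost = 8.73% × (1 − 23%) = 6.7221%.
WACC = 0.6360 × 13.3694% + 0.3640 × 6.7221% = 10.9497%.

10.95%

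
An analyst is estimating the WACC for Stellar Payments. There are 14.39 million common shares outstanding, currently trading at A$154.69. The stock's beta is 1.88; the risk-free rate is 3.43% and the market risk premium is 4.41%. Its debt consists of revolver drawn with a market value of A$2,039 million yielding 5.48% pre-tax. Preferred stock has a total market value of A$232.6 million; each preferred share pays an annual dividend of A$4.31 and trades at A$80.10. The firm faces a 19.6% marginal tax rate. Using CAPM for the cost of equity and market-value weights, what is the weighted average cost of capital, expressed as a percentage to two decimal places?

Cost of equity via CAPM: Re = 3.43% + 1.88 × 4.41% = 11.7208%.
Cost of preferred: Rp = 4.31 / 80.1 = 5.3808%.
Market value of equity E = 154.69 × 14.39m = 2225.9891m.
Total capital V = 2225.9891 + 232.6 + 2039 = 4497.5891.
Equity: weight = 2225.9891/4497.5891 = 0.4949; cost = 11.7208%.
Preferred: weight = 232.6/4497.5891 = 0.0517; cost = 5.3808%.
Revolver drawn: weight = 2039/4497.5891 = 0.4534; after-tax cost = 5.48% × (1 − 19.6%) = 4.4059%.
WACC = 0.4949 × 11.7208% + 0.0517 × 5.3808% + 0.4534 × 4.4059% = 8.0767%.

8.08%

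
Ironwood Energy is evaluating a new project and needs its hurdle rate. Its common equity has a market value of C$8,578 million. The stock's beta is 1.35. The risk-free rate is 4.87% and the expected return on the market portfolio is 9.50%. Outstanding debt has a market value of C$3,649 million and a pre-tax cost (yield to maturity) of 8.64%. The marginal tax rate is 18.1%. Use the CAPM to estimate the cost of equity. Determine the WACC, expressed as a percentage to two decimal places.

Market risk premium = 9.5% − 4.87% = 4.63%.
Cost of equity via CAPM: Re = 4.87% + 1.35 × 4.63% = 11.1205%.
Total capital V = 8578 + 3649 = 12227.
Equity: weight = 8578/12227 = 0.7016; cost = 11.1205%.
Debt: weight = 3649/12227 = 0.2984; after-tax cost = 8.64% × (1 − 18.1%) = 7.0762%.
WACC = 0.7016 × 11.1205% + 0.2984 × 7.0762% = 9.9135%.

9.91%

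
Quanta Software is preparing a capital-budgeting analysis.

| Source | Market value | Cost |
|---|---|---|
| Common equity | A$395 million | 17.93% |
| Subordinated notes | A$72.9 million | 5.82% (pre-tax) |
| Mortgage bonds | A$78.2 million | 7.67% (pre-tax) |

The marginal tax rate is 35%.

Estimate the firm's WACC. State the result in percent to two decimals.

14.19%

Total capital V = 395 + 72.9 + 78.2 = 546.1.
Equity: weight = 395/546.1 = 0.7233; cost = 17.93%.
Subordinated notes: weight = 72.9/546.1 = 0.1335; after-tax cost = 5.82% × (1 − 35%) = 3.7830%.
Mortgage bonds: weight = 78.2/546.1 = 0.1432; after-tax cost = 7.67% × (1 − 35%) = 4.9855%.
WACC = 0.7233 × 17.9300% + 0.1335 × 3.7830% + 0.1432 × 4.9855% = 14.1879%.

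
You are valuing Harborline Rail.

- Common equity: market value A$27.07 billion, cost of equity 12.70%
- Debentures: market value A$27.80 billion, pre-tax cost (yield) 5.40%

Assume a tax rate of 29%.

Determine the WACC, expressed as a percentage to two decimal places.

8.21%

Total capital V = 27.07 + 27.8 = 54.87.
Equity: weight = 27.07/54.87 = 0.4933; cost = 12.7%.
Debentures: weight = 27.8/54.87 = 0.5067; after-tax cost = 5.4% × (1 − 29%) = 3.8340%.
WACC = 0.4933 × 12.7000% + 0.5067 × 3.8340% = 8.2080%.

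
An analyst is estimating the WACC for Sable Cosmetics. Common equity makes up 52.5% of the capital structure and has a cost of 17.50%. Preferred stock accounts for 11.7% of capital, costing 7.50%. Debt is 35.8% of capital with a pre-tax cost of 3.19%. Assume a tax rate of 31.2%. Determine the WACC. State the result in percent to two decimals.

10.85%

After-tax cost of debt = 3.19% × (1 − 31.2%) = 2.1947%.
WACC = 0.525 × 17.5000% + 0.117 × 7.5000% + 0.358 × 2.1947% = 10.8507%.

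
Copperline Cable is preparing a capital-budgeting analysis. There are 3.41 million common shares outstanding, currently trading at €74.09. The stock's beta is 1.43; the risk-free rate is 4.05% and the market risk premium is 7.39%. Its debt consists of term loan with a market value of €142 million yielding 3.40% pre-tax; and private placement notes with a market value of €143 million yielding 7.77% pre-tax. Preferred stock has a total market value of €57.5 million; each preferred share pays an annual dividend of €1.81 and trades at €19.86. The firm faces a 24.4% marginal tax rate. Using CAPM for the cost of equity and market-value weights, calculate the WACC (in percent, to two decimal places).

9.11%

Cost of equity via CAPM: Re = 4.05% + 1.43 × 7.39% = 14.6177%.
Cost of preferred: Rp = 1.81 / 19.86 = 9.1138%.
Market value of equity E = 74.09 × 3.41m = 252.6469m.
Total capital V = 252.6469 + 57.5 + 142 + 143 = 595.1469.
Equity: weight = 252.6469/595.1469 = 0.4245; cost = 14.6177%.
Preferred: weight = 57.5/595.1469 = 0.0966; cost = 9.1138%.
Term loan: weight = 142/595.1469 = 0.2386; after-tax cost = 3.4% × (1 − 24.4%) = 2.5704%.
Private placement notes: weight = 143/595.1469 = 0.2403; after-tax cost = 7.77% × (1 − 24.4%) = 5.8741%.
WACC = 0.4245 × 14.6177% + 0.0966 × 9.1138% + 0.2386 × 2.5704% + 0.2403 × 5.8741% = 9.1106%.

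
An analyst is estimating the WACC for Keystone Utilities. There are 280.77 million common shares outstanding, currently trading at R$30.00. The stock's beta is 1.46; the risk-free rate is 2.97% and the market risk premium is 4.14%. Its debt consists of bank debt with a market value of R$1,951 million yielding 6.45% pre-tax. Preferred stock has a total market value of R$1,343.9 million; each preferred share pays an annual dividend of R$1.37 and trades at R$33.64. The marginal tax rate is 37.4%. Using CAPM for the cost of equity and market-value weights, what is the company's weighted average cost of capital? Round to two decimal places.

7.62%

Cost of equity via CAPM: Re = 2.97% + 1.46 × 4.14% = 9.0144%.
Cost of preferred: Rp = 1.37 / 33.64 = 4.0725%.
Market value of equity E = 30.0 × 280.77m = 8423.1m.
Total capital V = 8423.1 + 1343.9 + 1951 = 11718.
Equity: weight = 8423.1/11718 = 0.7188; cost = 9.0144%.
Preferred: weight = 1343.9/11718 = 0.1147; cost = 4.0725%.
Bank debt: weight = 1951/11718 = 0.1665; after-tax cost = 6.45% × (1 − 37.4%) = 4.0377%.
WACC = 0.7188 × 9.0144% + 0.1147 × 4.0725% + 0.1665 × 4.0377% = 7.6190%.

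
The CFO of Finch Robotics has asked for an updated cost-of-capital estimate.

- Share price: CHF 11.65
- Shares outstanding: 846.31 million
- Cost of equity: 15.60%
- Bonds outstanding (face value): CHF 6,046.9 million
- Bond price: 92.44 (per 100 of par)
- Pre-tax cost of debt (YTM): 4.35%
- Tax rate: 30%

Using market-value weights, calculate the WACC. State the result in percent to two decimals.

11.06%

Market value of equity E = 11.65 × 846.31m = 9859.5115m. Market value of debt D = 6046.9m × 92.44/100 = 5589.75436m.
Total capital V = 9859.5115 + 5589.75436 = 15449.26586.
Equity: weight = 9859.5115/15449.26586 = 0.6382; cost = 15.6%.
Bonds outstanding: weight = 5589.75436/15449.26586 = 0.3618; after-tax cost = 4.35% × (1 − 30%) = 3.0450%.
WACC = 0.6382 × 15.6000% + 0.3618 × 3.0450% = 11.0574%.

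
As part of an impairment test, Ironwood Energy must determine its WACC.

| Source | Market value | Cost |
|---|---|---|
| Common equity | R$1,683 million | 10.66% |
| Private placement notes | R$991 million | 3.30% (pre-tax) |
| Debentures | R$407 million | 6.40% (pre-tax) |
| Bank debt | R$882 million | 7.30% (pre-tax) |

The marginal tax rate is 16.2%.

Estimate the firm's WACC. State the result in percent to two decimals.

7.13%

Total capital V = 1683 + 991 + 407 + 882 = 3963.
Equity: weight = 1683/3963 = 0.4247; cost = 10.66%.
Private placement notes: weight = 991/3963 = 0.2501; after-tax cost = 3.3% × (1 − 16.2%) = 2.7654%.
Debentures: weight = 407/3963 = 0.1027; after-tax cost = 6.4% × (1 − 16.2%) = 5.3632%.
Bank debt: weight = 882/3963 = 0.2226; after-tax cost = 7.3% × (1 − 16.2%) = 6.1174%.
WACC = 0.4247 × 10.6600% + 0.2501 × 2.7654% + 0.1027 × 5.3632% + 0.2226 × 6.1174% = 7.1309%.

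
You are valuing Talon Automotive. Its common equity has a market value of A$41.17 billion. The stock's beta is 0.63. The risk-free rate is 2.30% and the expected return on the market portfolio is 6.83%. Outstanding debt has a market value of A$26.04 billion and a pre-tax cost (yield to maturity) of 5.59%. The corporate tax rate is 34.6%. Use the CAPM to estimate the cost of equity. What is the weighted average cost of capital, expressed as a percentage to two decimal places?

Market risk premium = 6.83% − 2.3% = 4.53%.
Cost of equity via CAPM: Re = 2.3% + 0.63 × 4.53% = 5.1539%.
Total capital V = 41.17 + 26.04 = 67.21.
Equity: weight = 41.17/67.21 = 0.6126; cost = 5.1539%.
Debt: weight = 26.04/67.21 = 0.3874; after-tax cost = 5.59% × (1 − 34.6%) = 3.6559%.
WACC = 0.6126 × 5.1539% + 0.3874 × 3.6559% = 4.5735%.

4.57%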